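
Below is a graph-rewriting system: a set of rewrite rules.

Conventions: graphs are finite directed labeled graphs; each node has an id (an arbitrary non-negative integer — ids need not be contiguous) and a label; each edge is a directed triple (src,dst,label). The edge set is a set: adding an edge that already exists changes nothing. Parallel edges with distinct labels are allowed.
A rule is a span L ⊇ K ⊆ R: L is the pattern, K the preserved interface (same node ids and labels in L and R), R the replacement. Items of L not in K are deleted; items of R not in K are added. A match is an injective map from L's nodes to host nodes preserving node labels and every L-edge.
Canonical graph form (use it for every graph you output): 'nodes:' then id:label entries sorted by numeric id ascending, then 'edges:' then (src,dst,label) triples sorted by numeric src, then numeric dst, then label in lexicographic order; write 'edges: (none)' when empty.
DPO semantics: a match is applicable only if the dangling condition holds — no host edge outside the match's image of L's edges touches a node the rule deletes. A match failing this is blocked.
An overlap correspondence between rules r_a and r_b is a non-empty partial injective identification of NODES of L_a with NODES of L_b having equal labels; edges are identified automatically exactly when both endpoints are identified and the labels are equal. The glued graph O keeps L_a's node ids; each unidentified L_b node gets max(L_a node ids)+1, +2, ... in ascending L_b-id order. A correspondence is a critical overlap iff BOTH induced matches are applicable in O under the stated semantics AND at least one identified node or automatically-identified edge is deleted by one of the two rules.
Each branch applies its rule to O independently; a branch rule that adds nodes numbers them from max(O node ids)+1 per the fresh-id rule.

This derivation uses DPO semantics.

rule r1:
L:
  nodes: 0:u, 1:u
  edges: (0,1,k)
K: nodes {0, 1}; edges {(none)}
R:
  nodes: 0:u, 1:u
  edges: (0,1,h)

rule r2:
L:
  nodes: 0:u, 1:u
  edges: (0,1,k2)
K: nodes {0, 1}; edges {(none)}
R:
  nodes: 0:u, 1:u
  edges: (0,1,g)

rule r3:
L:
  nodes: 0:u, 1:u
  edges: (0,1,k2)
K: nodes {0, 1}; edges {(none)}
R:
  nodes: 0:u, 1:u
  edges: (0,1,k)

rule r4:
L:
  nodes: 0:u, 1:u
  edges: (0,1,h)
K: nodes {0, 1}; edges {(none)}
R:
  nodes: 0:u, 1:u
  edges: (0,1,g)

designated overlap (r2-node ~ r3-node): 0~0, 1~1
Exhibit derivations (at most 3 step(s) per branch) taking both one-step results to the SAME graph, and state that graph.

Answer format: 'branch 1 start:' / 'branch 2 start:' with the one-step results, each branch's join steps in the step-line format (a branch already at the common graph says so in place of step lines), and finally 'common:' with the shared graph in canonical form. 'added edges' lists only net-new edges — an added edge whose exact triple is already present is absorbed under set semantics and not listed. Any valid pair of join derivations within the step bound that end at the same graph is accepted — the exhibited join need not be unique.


branch 1 start:
nodes: 0:u, 1:u
edges: (0,1,g)
branch 2 start:
nodes: 0:u, 1:u
edges: (0,1,k)
branch 1: already at the common graph (0 steps)
branch 2 step 1: rule r1; match: 0->0, 1->1; deleted nodes (none); deleted edges (0,1,k); added nodes (none); added edges (0,1,h); result: nodes: 0:u, 1:u edges: (0,1,h)
branch 2 step 2: rule r4; match: 0->0, 1->1; deleted nodes (none); deleted edges (0,1,h); added nodes (none); added edges (0,1,g); result: nodes: 0:u, 1:u edges: (0,1,g)
common:
nodes: 0:u, 1:u
edges: (0,1,g)


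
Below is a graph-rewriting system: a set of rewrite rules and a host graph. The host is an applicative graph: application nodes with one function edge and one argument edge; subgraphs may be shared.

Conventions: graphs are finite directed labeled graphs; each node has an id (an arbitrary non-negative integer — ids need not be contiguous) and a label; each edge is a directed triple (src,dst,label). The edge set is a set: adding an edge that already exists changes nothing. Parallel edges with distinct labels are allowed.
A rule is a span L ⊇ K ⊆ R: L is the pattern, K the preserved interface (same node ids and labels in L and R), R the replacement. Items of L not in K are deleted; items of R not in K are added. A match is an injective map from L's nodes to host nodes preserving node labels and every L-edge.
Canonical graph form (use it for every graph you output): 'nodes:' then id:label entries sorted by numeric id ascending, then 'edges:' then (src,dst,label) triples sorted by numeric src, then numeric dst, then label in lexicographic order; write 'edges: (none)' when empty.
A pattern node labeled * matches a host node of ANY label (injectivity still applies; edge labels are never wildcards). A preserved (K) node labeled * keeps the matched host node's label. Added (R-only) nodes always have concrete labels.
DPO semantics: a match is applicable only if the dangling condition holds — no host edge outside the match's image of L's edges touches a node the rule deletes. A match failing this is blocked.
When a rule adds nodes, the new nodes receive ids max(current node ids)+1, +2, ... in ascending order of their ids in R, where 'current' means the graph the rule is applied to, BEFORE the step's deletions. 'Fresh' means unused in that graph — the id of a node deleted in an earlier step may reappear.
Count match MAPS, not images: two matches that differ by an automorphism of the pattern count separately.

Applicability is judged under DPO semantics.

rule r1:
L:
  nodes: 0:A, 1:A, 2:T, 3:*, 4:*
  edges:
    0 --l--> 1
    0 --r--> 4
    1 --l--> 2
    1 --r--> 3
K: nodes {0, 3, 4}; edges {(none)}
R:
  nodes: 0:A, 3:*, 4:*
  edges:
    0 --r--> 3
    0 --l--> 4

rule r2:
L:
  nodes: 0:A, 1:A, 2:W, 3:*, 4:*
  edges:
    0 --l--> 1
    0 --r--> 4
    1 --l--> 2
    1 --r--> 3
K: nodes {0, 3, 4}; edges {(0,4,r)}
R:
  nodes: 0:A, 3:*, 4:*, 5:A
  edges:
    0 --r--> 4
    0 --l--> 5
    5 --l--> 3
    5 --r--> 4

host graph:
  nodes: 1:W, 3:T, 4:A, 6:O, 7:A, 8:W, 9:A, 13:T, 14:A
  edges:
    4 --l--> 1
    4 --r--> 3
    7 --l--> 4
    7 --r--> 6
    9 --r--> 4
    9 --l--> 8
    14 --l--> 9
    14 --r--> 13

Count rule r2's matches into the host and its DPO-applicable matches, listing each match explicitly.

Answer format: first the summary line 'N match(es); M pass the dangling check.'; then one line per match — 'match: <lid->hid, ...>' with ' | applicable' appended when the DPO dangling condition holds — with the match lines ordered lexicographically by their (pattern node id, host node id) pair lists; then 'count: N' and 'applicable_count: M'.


2 match(es); 1 pass the dangling check.
match: 0->7, 1->4, 2->1, 3->3, 4->6
match: 0->14, 1->9, 2->8, 3->4, 4->13 | applicable
count: 2
applicable_count: 1


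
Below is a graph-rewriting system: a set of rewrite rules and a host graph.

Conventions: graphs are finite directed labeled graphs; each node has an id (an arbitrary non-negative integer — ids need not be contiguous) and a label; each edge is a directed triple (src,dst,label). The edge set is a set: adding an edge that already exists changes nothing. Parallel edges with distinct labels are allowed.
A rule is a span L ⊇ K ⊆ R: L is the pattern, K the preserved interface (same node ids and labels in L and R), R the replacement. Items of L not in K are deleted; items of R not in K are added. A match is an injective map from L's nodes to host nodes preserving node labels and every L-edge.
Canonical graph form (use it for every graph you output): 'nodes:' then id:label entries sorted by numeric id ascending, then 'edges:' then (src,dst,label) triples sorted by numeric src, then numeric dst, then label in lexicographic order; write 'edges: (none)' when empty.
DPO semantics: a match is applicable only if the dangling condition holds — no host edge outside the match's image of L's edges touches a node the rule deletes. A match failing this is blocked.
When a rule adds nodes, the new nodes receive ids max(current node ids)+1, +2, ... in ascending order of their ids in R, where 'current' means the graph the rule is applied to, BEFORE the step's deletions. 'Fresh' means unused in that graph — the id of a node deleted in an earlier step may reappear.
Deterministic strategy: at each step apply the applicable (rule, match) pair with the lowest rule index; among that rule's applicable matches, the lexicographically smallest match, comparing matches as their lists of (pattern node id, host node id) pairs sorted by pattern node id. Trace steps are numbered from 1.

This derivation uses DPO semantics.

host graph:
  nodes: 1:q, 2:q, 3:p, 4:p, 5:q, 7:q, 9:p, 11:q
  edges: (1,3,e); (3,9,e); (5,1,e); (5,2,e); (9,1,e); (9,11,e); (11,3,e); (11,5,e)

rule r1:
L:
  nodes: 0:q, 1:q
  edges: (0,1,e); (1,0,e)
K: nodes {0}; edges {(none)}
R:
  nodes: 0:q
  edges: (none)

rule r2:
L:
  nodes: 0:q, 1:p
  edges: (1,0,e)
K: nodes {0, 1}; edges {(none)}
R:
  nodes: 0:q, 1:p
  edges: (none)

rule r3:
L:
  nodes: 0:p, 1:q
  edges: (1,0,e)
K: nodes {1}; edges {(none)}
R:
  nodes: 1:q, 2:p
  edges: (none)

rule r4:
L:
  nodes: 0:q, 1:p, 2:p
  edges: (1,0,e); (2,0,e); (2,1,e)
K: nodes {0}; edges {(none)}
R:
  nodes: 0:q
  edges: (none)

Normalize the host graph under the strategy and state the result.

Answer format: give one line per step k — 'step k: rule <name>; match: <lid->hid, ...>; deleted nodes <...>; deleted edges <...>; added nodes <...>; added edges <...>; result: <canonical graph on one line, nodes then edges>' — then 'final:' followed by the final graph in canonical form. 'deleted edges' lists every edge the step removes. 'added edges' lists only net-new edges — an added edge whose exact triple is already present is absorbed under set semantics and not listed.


step 1: rule r2; match: 0->1, 1->9; deleted nodes (none); deleted edges (9,1,e); added nodes (none); added edges (none); result: nodes: 1:q, 2:q, 3:p, 4:p, 5:q, 7:q, 9:p, 11:q edges: (1,3,e); (3,9,e); (5,1,e); (5,2,e); (9,11,e); (11,3,e); (11,5,e)
step 2: rule r2; match: 0->11, 1->9; deleted nodes (none); deleted edges (9,11,e); added nodes (none); added edges (none); result: nodes: 1:q, 2:q, 3:p, 4:p, 5:q, 7:q, 9:p, 11:q edges: (1,3,e); (3,9,e); (5,1,e); (5,2,e); (11,3,e); (11,5,e)
final:
nodes: 1:q, 2:q, 3:p, 4:p, 5:q, 7:q, 9:p, 11:q
edges: (1,3,e); (3,9,e); (5,1,e); (5,2,e); (11,3,e); (11,5,e)


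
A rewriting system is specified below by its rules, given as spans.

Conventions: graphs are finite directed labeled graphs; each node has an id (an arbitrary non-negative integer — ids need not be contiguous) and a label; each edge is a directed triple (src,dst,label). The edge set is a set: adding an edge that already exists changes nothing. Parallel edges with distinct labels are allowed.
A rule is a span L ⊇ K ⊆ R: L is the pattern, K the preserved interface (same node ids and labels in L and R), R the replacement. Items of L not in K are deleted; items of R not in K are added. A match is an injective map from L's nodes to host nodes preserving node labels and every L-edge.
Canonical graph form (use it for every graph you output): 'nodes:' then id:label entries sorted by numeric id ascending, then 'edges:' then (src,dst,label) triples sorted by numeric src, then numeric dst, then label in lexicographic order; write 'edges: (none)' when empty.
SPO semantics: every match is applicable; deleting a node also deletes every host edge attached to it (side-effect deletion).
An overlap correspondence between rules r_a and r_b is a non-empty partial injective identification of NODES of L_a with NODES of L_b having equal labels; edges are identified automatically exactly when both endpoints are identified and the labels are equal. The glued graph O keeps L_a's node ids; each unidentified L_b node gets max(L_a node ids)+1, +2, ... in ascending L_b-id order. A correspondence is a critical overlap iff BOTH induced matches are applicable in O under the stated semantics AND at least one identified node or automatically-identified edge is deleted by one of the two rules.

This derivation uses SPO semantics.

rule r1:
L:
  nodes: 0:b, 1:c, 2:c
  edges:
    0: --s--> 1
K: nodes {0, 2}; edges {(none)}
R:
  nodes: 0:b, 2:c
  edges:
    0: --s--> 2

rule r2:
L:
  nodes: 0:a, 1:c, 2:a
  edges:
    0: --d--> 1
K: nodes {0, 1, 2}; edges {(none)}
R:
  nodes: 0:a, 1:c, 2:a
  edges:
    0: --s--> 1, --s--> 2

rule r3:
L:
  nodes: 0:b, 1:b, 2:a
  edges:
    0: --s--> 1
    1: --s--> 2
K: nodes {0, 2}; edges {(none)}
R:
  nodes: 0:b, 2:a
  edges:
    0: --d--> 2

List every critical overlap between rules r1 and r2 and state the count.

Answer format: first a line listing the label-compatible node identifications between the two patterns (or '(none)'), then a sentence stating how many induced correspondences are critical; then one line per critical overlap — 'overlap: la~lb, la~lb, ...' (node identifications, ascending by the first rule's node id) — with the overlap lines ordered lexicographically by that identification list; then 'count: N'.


label-compatible node identifications between L(r1) and L(r2): 1~1, 2~1
1 of the induced correspondences is a critical overlap of r1 and r2.
overlap: 1~1
count: 1


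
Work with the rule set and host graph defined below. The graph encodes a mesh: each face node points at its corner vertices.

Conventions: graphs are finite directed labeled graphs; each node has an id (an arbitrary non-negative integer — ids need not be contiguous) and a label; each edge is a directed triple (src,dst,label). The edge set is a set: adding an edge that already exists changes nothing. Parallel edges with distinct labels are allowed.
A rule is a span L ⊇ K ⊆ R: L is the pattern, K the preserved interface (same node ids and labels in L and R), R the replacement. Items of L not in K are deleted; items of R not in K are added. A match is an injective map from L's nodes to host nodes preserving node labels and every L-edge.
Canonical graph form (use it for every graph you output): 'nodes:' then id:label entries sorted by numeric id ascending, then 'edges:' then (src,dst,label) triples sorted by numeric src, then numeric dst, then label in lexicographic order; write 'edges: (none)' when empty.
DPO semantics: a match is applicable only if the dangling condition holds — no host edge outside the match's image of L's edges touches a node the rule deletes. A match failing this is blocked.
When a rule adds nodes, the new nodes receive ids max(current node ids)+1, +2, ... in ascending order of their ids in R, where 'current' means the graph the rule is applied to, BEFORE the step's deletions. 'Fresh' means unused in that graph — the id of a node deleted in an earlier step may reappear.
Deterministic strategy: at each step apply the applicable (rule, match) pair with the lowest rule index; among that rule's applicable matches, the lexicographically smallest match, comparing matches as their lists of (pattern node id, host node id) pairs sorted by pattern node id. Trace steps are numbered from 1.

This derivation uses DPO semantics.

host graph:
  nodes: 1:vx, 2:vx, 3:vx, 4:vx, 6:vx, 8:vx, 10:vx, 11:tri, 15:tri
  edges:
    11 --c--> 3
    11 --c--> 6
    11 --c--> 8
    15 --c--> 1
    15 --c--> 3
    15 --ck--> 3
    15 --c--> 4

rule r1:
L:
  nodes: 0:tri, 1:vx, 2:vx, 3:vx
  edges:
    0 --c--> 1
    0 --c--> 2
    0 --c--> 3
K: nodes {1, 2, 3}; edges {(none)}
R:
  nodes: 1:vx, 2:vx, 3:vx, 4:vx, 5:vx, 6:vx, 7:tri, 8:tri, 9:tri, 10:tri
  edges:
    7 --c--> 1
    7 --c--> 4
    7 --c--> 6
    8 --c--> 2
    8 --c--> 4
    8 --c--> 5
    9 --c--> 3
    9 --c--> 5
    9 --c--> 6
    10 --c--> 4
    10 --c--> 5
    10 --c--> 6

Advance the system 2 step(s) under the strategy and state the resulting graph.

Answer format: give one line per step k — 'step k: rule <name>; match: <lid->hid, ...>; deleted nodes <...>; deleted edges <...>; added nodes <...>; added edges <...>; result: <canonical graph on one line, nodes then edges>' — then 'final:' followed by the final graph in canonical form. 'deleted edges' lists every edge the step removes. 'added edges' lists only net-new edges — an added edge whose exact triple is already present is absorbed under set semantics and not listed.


step 1: rule r1; match: 0->11, 1->3, 2->6, 3->8; deleted nodes 11; deleted edges (11,3,c); (11,6,c); (11,8,c); added nodes 16, 17, 18, 19, 20, 21, 22; added edges (19,3,c); (19,16,c); (19,18,c); (20,6,c); (20,16,c); (20,17,c); (21,8,c); (21,17,c); (21,18,c); (22,16,c); (22,17,c); (22,18,c); result: nodes: 1:vx, 2:vx, 3:vx, 4:vx, 6:vx, 8:vx, 10:vx, 15:tri, 16:vx, 17:vx, 18:vx, 19:tri, 20:tri, 21:tri, 22:tri edges: (15,1,c); (15,3,c); (15,3,ck); (15,4,c); (19,3,c); (19,16,c); (19,18,c); (20,6,c); (20,16,c); (20,17,c); (21,8,c); (21,17,c); (21,18,c); (22,16,c); (22,17,c); (22,18,c)
step 2: rule r1; match: 0->19, 1->3, 2->16, 3->18; deleted nodes 19; deleted edges (19,3,c); (19,16,c); (19,18,c); added nodes 23, 24, 25, 26, 27, 28, 29; added edges (26,3,c); (26,23,c); (26,25,c); (27,16,c); (27,23,c); (27,24,c); (28,18,c); (28,24,c); (28,25,c); (29,23,c); (29,24,c); (29,25,c); result: nodes: 1:vx, 2:vx, 3:vx, 4:vx, 6:vx, 8:vx, 10:vx, 15:tri, 16:vx, 17:vx, 18:vx, 20:tri, 21:tri, 22:tri, 23:vx, 24:vx, 25:vx, 26:tri, 27:tri, 28:tri, 29:tri edges: (15,1,c); (15,3,c); (15,3,ck); (15,4,c); (20,6,c); (20,16,c); (20,17,c); (21,8,c); (21,17,c); (21,18,c); (22,16,c); (22,17,c); (22,18,c); (26,3,c); (26,23,c); (26,25,c); (27,16,c); (27,23,c); (27,24,c); (28,18,c); (28,24,c); (28,25,c); (29,23,c); (29,24,c); (29,25,c)
final:
nodes: 1:vx, 2:vx, 3:vx, 4:vx, 6:vx, 8:vx, 10:vx, 15:tri, 16:vx, 17:vx, 18:vx, 20:tri, 21:tri, 22:tri, 23:vx, 24:vx, 25:vx, 26:tri, 27:tri, 28:tri, 29:tri
edges: (15,1,c); (15,3,c); (15,3,ck); (15,4,c); (20,6,c); (20,16,c); (20,17,c); (21,8,c); (21,17,c); (21,18,c); (22,16,c); (22,17,c); (22,18,c); (26,3,c); (26,23,c); (26,25,c); (27,16,c); (27,23,c); (27,24,c); (28,18,c); (28,24,c); (28,25,c); (29,23,c); (29,24,c); (29,25,c)


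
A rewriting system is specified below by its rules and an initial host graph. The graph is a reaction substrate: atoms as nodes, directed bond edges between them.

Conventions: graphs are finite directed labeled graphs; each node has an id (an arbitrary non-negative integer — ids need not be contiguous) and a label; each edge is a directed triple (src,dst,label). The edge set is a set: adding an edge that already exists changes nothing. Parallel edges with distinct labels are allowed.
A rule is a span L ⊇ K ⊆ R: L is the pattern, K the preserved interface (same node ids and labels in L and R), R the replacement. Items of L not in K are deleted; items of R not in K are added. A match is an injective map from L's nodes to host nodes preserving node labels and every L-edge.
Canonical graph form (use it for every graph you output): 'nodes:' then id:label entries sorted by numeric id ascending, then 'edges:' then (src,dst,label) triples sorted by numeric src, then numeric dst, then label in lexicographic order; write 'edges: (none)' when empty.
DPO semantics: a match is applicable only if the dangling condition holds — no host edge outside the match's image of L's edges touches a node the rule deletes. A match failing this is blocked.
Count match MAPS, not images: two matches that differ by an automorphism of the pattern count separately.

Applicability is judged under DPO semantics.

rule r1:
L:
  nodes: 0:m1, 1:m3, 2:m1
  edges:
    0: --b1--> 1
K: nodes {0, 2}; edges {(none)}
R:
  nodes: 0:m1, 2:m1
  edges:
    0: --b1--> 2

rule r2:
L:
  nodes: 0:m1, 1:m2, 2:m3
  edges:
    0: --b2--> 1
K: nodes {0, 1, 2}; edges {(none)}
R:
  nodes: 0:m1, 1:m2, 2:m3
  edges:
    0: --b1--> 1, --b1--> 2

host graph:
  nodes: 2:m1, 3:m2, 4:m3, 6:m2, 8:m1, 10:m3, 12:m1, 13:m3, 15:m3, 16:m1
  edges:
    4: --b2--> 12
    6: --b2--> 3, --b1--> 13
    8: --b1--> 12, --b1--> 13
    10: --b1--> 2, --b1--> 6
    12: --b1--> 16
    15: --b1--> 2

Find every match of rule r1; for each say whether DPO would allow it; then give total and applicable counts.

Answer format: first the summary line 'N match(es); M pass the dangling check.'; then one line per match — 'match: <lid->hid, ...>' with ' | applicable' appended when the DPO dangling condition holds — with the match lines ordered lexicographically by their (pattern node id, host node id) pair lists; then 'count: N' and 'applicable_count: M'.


3 match(es); 0 pass the dangling check.
match: 0->8, 1->13, 2->2
match: 0->8, 1->13, 2->12
match: 0->8, 1->13, 2->16
count: 3
applicable_count: 0


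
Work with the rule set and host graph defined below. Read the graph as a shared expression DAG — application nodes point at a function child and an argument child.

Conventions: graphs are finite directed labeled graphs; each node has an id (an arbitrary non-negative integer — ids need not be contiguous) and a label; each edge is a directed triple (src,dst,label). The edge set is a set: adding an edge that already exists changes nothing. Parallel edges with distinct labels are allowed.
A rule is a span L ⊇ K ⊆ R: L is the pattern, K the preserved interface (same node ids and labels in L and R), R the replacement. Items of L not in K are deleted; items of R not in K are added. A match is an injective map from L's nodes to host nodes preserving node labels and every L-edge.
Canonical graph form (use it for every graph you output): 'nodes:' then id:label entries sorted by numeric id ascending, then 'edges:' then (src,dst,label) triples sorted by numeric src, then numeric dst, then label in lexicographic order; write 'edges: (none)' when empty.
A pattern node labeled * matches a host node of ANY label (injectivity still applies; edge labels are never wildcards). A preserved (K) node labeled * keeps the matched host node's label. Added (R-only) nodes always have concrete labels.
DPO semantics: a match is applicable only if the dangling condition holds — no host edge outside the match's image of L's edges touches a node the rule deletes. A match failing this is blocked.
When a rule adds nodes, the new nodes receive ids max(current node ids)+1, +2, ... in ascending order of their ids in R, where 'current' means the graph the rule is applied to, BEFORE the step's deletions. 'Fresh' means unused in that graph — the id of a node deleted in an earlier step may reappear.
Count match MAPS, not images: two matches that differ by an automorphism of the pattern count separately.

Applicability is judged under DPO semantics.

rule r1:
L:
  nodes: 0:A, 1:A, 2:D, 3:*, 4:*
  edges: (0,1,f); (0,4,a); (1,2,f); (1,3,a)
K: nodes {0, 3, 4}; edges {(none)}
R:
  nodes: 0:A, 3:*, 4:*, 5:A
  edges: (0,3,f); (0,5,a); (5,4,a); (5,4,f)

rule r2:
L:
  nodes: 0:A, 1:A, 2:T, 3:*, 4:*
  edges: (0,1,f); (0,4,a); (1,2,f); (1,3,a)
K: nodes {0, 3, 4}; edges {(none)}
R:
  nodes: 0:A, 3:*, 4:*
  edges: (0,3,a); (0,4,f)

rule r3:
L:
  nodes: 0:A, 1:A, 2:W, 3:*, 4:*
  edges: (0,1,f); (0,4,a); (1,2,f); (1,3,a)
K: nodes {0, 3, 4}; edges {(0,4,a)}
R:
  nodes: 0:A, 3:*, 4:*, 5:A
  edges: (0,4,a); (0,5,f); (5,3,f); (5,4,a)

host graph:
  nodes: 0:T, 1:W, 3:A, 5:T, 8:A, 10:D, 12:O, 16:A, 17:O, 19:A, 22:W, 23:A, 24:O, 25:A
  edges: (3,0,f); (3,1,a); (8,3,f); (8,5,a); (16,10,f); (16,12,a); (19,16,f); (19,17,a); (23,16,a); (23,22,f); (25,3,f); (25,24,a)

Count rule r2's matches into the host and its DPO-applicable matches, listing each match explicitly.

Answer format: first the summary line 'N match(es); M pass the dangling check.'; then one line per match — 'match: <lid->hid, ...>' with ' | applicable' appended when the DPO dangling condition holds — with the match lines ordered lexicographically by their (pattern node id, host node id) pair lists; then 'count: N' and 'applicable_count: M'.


2 match(es); 0 pass the dangling check.
match: 0->8, 1->3, 2->0, 3->1, 4->5
match: 0->25, 1->3, 2->0, 3->1, 4->24
count: 2
applicable_count: 0


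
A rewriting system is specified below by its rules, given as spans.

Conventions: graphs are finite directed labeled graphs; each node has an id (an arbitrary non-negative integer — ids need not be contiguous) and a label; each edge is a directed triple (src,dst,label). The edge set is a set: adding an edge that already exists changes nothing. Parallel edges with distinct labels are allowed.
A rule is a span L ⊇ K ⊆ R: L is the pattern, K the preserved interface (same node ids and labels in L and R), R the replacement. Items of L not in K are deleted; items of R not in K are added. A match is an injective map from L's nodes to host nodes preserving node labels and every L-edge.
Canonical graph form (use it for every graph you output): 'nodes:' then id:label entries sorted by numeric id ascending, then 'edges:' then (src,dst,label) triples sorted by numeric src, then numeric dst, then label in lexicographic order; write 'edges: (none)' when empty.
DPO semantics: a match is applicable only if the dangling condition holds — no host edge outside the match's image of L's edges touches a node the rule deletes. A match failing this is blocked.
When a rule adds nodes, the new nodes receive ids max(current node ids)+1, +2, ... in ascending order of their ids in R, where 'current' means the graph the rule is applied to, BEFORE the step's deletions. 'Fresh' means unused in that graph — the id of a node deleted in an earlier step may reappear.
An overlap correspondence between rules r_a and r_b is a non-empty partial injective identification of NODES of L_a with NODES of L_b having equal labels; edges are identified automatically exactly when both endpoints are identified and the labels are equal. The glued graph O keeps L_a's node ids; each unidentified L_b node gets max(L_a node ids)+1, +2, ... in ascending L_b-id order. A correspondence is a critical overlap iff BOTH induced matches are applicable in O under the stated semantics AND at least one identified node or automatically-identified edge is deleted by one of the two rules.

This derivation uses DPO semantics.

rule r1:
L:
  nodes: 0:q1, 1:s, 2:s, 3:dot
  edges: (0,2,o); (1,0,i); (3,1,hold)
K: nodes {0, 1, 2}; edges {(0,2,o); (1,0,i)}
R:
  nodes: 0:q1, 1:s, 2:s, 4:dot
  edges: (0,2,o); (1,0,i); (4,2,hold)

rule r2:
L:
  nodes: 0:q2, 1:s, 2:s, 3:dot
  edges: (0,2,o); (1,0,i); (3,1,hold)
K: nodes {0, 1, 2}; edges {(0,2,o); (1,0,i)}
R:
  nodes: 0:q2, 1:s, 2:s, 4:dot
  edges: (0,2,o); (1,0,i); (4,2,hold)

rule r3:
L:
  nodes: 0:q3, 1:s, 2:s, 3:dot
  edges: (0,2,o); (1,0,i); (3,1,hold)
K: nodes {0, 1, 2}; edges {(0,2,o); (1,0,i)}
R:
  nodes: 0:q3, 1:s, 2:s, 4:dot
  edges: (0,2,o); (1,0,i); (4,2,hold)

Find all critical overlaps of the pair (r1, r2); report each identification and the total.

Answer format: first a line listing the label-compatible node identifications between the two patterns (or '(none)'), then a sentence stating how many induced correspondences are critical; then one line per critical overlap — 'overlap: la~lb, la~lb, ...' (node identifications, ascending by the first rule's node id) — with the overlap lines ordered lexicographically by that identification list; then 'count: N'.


label-compatible node identifications between L(r1) and L(r2): 1~1, 1~2, 2~1, 2~2, 3~3
2 of the induced correspondences are critical overlaps of r1 and r2.
overlap: 1~1, 2~2, 3~3
overlap: 1~1, 3~3
count: 2


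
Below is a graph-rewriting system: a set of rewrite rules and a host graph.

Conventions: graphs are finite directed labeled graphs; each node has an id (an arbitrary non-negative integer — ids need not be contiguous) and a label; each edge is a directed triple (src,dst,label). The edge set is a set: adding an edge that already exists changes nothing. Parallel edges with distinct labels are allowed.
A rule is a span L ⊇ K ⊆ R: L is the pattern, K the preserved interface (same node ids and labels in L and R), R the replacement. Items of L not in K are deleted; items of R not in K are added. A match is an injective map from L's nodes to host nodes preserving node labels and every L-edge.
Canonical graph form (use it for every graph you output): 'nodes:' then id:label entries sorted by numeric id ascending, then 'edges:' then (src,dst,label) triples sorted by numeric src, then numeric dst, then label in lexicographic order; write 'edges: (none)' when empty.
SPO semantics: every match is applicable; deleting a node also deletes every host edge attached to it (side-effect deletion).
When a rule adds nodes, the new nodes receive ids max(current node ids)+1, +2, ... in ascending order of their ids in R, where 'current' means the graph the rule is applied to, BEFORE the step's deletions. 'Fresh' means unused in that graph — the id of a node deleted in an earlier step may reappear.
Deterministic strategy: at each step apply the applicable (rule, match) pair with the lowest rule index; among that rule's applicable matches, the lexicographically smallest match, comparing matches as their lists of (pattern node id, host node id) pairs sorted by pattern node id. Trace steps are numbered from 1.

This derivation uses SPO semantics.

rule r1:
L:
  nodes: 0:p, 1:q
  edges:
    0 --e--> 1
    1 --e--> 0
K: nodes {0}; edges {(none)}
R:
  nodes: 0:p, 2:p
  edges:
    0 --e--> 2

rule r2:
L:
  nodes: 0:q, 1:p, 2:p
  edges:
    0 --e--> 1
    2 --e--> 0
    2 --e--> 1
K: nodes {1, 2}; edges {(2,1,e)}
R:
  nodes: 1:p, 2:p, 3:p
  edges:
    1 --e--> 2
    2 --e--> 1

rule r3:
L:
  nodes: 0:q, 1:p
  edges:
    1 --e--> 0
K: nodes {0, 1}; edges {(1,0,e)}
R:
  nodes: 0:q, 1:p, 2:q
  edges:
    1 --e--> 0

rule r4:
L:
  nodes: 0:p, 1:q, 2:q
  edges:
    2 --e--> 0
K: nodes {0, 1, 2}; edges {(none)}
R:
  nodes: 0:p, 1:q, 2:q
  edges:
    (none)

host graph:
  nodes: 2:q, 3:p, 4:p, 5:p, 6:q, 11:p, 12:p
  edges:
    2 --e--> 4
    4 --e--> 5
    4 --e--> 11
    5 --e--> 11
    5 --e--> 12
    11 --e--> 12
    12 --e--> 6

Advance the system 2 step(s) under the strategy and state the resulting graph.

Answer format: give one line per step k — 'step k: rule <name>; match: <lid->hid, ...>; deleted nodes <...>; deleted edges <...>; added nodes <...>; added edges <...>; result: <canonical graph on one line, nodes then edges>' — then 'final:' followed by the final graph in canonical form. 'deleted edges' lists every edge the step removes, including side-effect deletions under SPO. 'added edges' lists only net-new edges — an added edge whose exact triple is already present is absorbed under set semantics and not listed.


step 1: rule r3; match: 0->6, 1->12; deleted nodes (none); deleted edges (none); added nodes 13; added edges (none); result: nodes: 2:q, 3:p, 4:p, 5:p, 6:q, 11:p, 12:p, 13:q edges: (2,4,e); (4,5,e); (4,11,e); (5,11,e); (5,12,e); (11,12,e); (12,6,e)
step 2: rule r3; match: 0->6, 1->12; deleted nodes (none); deleted edges (none); added nodes 14; added edges (none); result: nodes: 2:q, 3:p, 4:p, 5:p, 6:q, 11:p, 12:p, 13:q, 14:q edges: (2,4,e); (4,5,e); (4,11,e); (5,11,e); (5,12,e); (11,12,e); (12,6,e)
final:
nodes: 2:q, 3:p, 4:p, 5:p, 6:q, 11:p, 12:p, 13:q, 14:q
edges: (2,4,e); (4,5,e); (4,11,e); (5,11,e); (5,12,e); (11,12,e); (12,6,e)


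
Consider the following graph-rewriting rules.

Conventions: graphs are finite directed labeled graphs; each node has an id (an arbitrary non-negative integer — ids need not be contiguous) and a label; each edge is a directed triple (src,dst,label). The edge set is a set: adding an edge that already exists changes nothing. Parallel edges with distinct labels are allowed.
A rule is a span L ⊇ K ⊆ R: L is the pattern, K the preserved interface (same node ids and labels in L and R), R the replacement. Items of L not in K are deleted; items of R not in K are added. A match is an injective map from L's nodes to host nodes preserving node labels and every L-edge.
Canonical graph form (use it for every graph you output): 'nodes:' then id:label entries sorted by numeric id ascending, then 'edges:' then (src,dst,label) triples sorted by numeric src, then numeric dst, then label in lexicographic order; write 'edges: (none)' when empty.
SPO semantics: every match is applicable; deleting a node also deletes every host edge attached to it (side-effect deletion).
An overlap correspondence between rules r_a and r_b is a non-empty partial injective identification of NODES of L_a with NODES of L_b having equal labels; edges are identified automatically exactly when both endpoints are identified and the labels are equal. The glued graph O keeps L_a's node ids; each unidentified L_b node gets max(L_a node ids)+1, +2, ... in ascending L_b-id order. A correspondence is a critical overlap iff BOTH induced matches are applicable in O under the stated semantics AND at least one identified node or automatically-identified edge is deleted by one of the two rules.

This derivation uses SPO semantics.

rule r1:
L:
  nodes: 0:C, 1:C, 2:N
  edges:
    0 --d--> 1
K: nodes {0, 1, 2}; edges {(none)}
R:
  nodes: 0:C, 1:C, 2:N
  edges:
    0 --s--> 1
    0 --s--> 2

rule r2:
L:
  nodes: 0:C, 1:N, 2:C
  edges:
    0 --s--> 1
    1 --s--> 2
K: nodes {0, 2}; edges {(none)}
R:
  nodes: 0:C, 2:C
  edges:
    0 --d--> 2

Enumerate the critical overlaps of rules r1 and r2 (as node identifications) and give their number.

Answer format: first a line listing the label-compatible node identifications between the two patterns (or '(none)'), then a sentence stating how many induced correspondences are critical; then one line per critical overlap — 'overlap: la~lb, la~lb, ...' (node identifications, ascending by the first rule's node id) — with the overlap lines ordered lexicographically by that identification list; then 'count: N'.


label-compatible node identifications between L(r1) and L(r2): 0~0, 0~2, 1~0, 1~2, 2~1
7 of the induced correspondences are critical overlaps of r1 and r2.
overlap: 0~0, 1~2, 2~1
overlap: 0~0, 2~1
overlap: 0~2, 1~0, 2~1
overlap: 0~2, 2~1
overlap: 1~0, 2~1
overlap: 1~2, 2~1
overlap: 2~1
count: 7


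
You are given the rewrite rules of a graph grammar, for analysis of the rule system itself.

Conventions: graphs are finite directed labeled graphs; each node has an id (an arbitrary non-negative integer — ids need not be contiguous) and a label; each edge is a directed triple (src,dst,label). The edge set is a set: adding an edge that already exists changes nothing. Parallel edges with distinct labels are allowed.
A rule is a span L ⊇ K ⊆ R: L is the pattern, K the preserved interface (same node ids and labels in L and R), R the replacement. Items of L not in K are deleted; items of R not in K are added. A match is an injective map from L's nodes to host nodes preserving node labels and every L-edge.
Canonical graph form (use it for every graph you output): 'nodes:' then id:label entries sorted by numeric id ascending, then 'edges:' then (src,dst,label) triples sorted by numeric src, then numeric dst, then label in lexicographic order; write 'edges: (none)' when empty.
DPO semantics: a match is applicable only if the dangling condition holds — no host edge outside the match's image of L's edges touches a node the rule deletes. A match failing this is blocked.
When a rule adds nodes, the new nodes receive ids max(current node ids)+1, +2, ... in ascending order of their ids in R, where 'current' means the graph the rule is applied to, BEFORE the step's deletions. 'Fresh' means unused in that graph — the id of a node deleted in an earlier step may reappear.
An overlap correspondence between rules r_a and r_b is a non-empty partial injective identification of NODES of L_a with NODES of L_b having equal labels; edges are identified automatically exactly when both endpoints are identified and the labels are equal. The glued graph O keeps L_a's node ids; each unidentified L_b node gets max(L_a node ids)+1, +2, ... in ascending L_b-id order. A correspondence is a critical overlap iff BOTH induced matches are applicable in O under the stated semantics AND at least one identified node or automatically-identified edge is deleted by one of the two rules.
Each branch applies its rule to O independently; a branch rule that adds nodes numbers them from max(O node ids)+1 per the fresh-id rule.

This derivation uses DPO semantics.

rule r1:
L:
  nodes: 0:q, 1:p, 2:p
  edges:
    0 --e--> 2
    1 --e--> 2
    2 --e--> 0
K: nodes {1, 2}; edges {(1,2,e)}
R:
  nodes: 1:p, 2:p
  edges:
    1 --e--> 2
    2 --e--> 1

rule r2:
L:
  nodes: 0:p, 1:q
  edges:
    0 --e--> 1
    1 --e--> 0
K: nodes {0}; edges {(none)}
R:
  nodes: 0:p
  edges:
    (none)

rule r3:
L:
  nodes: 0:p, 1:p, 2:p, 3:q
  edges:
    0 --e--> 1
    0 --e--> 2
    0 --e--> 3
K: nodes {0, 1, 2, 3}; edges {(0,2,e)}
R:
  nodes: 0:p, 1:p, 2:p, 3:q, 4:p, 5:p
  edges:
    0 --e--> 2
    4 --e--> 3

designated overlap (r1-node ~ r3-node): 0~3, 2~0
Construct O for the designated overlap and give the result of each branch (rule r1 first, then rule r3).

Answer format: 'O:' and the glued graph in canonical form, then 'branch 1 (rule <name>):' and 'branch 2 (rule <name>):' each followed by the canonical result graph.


O:
nodes: 0:q, 1:p, 2:p, 3:p, 4:p
edges: (0,2,e); (1,2,e); (2,0,e); (2,3,e); (2,4,e)
branch 1 (rule r1):
nodes: 1:p, 2:p, 3:p, 4:p
edges: (1,2,e); (2,1,e); (2,3,e); (2,4,e)
branch 2 (rule r3):
nodes: 0:q, 1:p, 2:p, 3:p, 4:p, 5:p, 6:p
edges: (0,2,e); (1,2,e); (2,4,e); (5,0,e)


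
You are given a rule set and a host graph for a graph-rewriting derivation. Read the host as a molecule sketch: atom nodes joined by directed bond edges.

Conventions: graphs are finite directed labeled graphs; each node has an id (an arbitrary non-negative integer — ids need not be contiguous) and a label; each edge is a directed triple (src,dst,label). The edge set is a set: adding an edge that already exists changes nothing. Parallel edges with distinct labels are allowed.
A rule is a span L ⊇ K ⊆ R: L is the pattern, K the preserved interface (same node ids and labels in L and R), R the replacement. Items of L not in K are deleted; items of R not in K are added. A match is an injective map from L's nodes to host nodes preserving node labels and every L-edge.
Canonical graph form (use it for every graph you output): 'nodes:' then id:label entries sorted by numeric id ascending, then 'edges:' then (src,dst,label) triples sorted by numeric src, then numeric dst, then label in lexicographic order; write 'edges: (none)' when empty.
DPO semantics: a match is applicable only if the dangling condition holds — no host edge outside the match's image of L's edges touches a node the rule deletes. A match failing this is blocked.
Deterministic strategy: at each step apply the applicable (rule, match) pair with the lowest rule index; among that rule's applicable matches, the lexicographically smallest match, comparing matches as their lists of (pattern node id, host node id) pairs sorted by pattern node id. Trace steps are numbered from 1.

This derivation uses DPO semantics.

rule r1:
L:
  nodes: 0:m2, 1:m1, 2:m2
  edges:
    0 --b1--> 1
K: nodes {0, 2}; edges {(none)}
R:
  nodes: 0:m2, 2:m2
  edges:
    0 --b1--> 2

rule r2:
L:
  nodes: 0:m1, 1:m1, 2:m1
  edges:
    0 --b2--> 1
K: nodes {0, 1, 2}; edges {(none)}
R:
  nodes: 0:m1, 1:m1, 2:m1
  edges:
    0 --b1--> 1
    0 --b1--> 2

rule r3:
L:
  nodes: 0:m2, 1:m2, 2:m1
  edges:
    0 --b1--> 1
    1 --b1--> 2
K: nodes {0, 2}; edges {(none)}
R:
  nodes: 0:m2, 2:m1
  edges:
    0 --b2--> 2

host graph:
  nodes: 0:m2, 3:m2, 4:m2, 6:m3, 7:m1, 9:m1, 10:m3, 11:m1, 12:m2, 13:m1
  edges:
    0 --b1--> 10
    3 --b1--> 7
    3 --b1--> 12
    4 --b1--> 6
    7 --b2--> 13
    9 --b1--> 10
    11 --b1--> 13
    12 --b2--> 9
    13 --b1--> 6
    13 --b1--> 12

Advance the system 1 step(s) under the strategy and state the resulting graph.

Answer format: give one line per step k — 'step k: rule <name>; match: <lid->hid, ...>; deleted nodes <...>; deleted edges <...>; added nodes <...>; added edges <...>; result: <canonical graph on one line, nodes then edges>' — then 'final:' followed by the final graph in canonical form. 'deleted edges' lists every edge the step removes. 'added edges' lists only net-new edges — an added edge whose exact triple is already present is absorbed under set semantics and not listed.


step 1: rule r2; match: 0->7, 1->13, 2->9; deleted nodes (none); deleted edges (7,13,b2); added nodes (none); added edges (7,9,b1); (7,13,b1); result: nodes: 0:m2, 3:m2, 4:m2, 6:m3, 7:m1, 9:m1, 10:m3, 11:m1, 12:m2, 13:m1 edges: (0,10,b1); (3,7,b1); (3,12,b1); (4,6,b1); (7,9,b1); (7,13,b1); (9,10,b1); (11,13,b1); (12,9,b2); (13,6,b1); (13,12,b1)
final:
nodes: 0:m2, 3:m2, 4:m2, 6:m3, 7:m1, 9:m1, 10:m3, 11:m1, 12:m2, 13:m1
edges: (0,10,b1); (3,7,b1); (3,12,b1); (4,6,b1); (7,9,b1); (7,13,b1); (9,10,b1); (11,13,b1); (12,9,b2); (13,6,b1); (13,12,b1)
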